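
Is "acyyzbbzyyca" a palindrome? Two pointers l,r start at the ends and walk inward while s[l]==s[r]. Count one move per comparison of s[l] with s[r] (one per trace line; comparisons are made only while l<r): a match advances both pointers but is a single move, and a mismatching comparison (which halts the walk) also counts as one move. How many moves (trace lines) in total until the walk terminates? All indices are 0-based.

[0,11] 'a'=='a' → l++,r--
[1,10] 'c'=='c' → l++,r--
[2,9] 'y'=='y' → l++,r--
[3,8] 'y'=='y' → l++,r--
[4,7] 'z'=='z' → l++,r--
[5,6] 'b'=='b' → l++,r--

6 moves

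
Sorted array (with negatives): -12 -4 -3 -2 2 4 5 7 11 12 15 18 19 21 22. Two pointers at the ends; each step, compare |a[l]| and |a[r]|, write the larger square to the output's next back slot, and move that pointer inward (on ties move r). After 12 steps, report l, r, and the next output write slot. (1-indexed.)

l=3, r=5, next write slot=3

l=1 r=15: |-12|<=|22| out[15]=484, r--
l=1 r=14: |-12|<=|21| out[14]=441, r--
l=1 r=13: |-12|<=|19| out[13]=361, r--
l=1 r=12: |-12|<=|18| out[12]=324, r--
l=1 r=11: |-12|<=|15| out[11]=225, r--
l=1 r=10: |-12|<=|12| out[10]=144, r--
l=1 r=9: |-12|>|11| out[9]=144, l++
l=2 r=9: |-4|<=|11| out[8]=121, r--
l=2 r=8: |-4|<=|7| out[7]=49, r--
l=2 r=7: |-4|<=|5| out[6]=25, r--
l=2 r=6: |-4|<=|4| out[5]=16, r--
l=2 r=5: |-4|>|2| out[4]=16, l++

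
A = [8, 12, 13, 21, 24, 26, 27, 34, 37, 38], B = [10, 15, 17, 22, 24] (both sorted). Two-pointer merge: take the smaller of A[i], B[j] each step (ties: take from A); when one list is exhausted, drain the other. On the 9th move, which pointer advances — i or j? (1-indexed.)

i=1 j=1: A[i]=8<=B[j]=10 take 8, i++
i=2 j=1: A[i]=12>B[j]=10 take 10, j++
i=2 j=2: A[i]=12<=B[j]=15 take 12, i++
i=3 j=2: A[i]=13<=B[j]=15 take 13, i++
i=4 j=2: A[i]=21>B[j]=15 take 15, j++
i=4 j=3: A[i]=21>B[j]=17 take 17, j++
i=4 j=4: A[i]=21<=B[j]=22 take 21, i++
i=5 j=4: A[i]=24>B[j]=22 take 22, j++
i=5 j=5: A[i]=24<=B[j]=24 take 24, i++

i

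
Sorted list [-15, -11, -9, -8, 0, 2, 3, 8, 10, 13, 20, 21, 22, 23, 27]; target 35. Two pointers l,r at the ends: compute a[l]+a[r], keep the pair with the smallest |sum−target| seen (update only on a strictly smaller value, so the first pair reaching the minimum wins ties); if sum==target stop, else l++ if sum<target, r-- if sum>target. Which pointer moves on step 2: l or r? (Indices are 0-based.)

l=0 r=14: -15+27=12 d=23 *, l++
l=1 r=14: -11+27=16 d=19 *, l++

l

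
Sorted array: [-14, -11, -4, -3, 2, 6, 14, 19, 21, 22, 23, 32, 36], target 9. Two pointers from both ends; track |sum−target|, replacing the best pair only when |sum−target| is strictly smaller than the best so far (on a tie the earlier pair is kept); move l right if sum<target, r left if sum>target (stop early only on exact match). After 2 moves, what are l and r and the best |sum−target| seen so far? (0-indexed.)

[0,12] -14+36=22 d=13 * → r--
[0,11] -14+32=18 d=9 * → r--

l=0, r=10, best |Δ|=9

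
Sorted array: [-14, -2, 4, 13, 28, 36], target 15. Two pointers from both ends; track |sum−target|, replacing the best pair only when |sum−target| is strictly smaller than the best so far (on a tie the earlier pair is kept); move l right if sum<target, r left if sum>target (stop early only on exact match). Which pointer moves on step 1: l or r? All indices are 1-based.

l=1 r=6: -14+36=22 d=7 *, r--

r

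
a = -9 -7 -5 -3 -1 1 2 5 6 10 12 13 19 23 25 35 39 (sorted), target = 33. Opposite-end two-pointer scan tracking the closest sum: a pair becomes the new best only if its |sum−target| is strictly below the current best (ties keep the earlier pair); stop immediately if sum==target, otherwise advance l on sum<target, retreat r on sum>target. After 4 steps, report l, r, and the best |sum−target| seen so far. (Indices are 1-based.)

[1,17] -9+39=30 d=3 * → l++
[2,17] -7+39=32 d=1 * → l++
[3,17] -5+39=34 d=1 → r--
[3,16] -5+35=30 d=3 → l++

l=4, r=16, best |Δ|=1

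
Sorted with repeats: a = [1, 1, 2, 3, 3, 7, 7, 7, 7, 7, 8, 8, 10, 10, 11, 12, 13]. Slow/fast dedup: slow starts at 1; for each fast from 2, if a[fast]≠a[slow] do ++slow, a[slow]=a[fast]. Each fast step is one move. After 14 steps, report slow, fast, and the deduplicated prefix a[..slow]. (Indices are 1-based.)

slow=7, fast=16, prefix=[1, 2, 3, 7, 8, 10, 11]

(s=1,f=2) a[fast]=1=a[slow] dup → fast++
(s=1,f=3) a[fast]=2≠a[slow]=1 write a[2]=2 → slow++,fast++
(s=2,f=4) a[fast]=3≠a[slow]=2 write a[3]=3 → slow++,fast++
(s=3,f=5) a[fast]=3=a[slow] dup → fast++
(s=3,f=6) a[fast]=7≠a[slow]=3 write a[4]=7 → slow++,fast++
(s=4,f=7) a[fast]=7=a[slow] dup → fast++
(s=4,f=8) a[fast]=7=a[slow] dup → fast++
(s=4,f=9) a[fast]=7=a[slow] dup → fast++
(s=4,f=10) a[fast]=7=a[slow] dup → fast++
(s=4,f=11) a[fast]=8≠a[slow]=7 write a[5]=8 → slow++,fast++
(s=5,f=12) a[fast]=8=a[slow] dup → fast++
(s=5,f=13) a[fast]=10≠a[slow]=8 write a[6]=10 → slow++,fast++
(s=6,f=14) a[fast]=10=a[slow] dup → fast++
(s=6,f=15) a[fast]=11≠a[slow]=10 write a[7]=11 → slow++,fast++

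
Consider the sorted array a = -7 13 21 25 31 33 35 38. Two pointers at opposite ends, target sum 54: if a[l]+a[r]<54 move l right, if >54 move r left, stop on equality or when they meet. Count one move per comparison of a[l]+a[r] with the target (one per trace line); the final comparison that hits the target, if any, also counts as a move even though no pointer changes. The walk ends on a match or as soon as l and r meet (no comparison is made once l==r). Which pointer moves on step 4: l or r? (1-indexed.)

r

l=1 r=8: -7+38=31 <54, l++
l=2 r=8: 13+38=51 <54, l++
l=3 r=8: 21+38=59 >54, r--
l=3 r=7: 21+35=56 >54, r--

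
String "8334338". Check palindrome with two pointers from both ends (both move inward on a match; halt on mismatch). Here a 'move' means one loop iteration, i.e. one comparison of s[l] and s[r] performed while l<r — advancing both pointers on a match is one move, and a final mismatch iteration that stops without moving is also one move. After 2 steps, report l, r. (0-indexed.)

l=2, r=4

l=0 r=6: '8'=='8', l++,r--
l=1 r=5: '3'=='3', l++,r--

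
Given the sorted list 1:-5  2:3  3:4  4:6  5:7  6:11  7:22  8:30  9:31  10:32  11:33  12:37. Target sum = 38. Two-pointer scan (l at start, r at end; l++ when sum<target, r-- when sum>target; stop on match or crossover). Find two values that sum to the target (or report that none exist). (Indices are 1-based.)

(6, 32)

l=1 r=12: -5+37=32 <38, l++
l=2 r=12: 3+37=40 >38, r--
l=2 r=11: 3+33=36 <38, l++
l=3 r=11: 4+33=37 <38, l++
l=4 r=11: 6+33=39 >38, r--
l=4 r=10: 6+32=38, found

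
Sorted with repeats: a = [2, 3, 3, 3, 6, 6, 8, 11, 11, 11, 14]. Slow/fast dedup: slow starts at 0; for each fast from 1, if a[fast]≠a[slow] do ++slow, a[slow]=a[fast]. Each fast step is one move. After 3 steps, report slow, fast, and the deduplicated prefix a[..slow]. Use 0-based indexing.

slow=0 fast=1: a[fast]=3≠a[slow]=2 write a[1]=3, slow++,fast++
slow=1 fast=2: a[fast]=3=a[slow] dup, fast++
slow=1 fast=3: a[fast]=3=a[slow] dup, fast++

slow=1, fast=4, prefix=[2, 3]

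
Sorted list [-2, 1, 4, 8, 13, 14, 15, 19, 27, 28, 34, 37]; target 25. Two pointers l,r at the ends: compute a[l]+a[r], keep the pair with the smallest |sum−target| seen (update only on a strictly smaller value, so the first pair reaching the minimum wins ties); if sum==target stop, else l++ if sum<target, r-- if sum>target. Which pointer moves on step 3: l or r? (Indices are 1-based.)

r

l=1 r=12: -2+37=35 d=10 *, r--
l=1 r=11: -2+34=32 d=7 *, r--
l=1 r=10: -2+28=26 d=1 *, r--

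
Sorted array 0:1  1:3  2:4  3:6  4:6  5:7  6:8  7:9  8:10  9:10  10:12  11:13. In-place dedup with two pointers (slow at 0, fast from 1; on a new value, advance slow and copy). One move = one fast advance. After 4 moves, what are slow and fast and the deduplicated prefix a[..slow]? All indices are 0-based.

slow=3, fast=5, prefix=[1, 3, 4, 6]

slow=0 fast=1: a[fast]=3≠a[slow]=1 write a[1]=3, slow++,fast++
slow=1 fast=2: a[fast]=4≠a[slow]=3 write a[2]=4, slow++,fast++
slow=2 fast=3: a[fast]=6≠a[slow]=4 write a[3]=6, slow++,fast++
slow=3 fast=4: a[fast]=6=a[slow] dup, fast++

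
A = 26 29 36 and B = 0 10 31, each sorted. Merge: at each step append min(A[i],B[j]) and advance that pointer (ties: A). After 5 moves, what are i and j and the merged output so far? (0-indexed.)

i=2, j=3, merged so far=[0, 10, 26, 29, 31]

[i=0,j=0] A[i]=26>B[j]=0 take 0 → j++
[i=0,j=1] A[i]=26>B[j]=10 take 10 → j++
[i=0,j=2] A[i]=26<=B[j]=31 take 26 → i++
[i=1,j=2] A[i]=29<=B[j]=31 take 29 → i++
[i=2,j=2] A[i]=36>B[j]=31 take 31 → j++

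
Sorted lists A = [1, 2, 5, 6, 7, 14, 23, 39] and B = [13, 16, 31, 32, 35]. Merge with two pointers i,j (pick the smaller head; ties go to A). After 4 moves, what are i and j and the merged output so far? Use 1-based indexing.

i=5, j=1, merged so far=[1, 2, 5, 6]

i=1 j=1: A[i]=1<=B[j]=13 take 1, i++
i=2 j=1: A[i]=2<=B[j]=13 take 2, i++
i=3 j=1: A[i]=5<=B[j]=13 take 5, i++
i=4 j=1: A[i]=6<=B[j]=13 take 6, i++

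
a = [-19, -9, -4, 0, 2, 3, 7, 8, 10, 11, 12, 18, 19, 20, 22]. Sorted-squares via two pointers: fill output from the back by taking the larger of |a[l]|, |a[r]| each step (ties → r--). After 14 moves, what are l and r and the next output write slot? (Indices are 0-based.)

l=0 r=14: |-19|<=|22| out[14]=484, r--
l=0 r=13: |-19|<=|20| out[13]=400, r--
l=0 r=12: |-19|<=|19| out[12]=361, r--
l=0 r=11: |-19|>|18| out[11]=361, l++
l=1 r=11: |-9|<=|18| out[10]=324, r--
l=1 r=10: |-9|<=|12| out[9]=144, r--
l=1 r=9: |-9|<=|11| out[8]=121, r--
l=1 r=8: |-9|<=|10| out[7]=100, r--
l=1 r=7: |-9|>|8| out[6]=81, l++
l=2 r=7: |-4|<=|8| out[5]=64, r--
l=2 r=6: |-4|<=|7| out[4]=49, r--
l=2 r=5: |-4|>|3| out[3]=16, l++
l=3 r=5: |0|<=|3| out[2]=9, r--
l=3 r=4: |0|<=|2| out[1]=4, r--

l=3, r=3, next write slot=0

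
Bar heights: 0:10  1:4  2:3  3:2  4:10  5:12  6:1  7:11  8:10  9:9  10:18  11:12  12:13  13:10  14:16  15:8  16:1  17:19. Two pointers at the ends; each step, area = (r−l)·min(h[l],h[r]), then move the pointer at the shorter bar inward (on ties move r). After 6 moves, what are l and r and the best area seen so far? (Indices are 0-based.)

l=6, r=17, best area=170

l=0 r=17: min(10,19)*17=170 best=170 *, l++
l=1 r=17: min(4,19)*16=64 best=170, l++
l=2 r=17: min(3,19)*15=45 best=170, l++
l=3 r=17: min(2,19)*14=28 best=170, l++
l=4 r=17: min(10,19)*13=130 best=170, l++
l=5 r=17: min(12,19)*12=144 best=170, l++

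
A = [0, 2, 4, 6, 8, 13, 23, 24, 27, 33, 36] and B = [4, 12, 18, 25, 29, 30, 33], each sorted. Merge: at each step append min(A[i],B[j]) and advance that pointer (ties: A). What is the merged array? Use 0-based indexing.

i=0 j=0: A[i]=0<=B[j]=4 take 0, i++
i=1 j=0: A[i]=2<=B[j]=4 take 2, i++
i=2 j=0: A[i]=4<=B[j]=4 take 4, i++
i=3 j=0: A[i]=6>B[j]=4 take 4, j++
i=3 j=1: A[i]=6<=B[j]=12 take 6, i++
i=4 j=1: A[i]=8<=B[j]=12 take 8, i++
i=5 j=1: A[i]=13>B[j]=12 take 12, j++
i=5 j=2: A[i]=13<=B[j]=18 take 13, i++
i=6 j=2: A[i]=23>B[j]=18 take 18, j++
i=6 j=3: A[i]=23<=B[j]=25 take 23, i++
i=7 j=3: A[i]=24<=B[j]=25 take 24, i++
i=8 j=3: A[i]=27>B[j]=25 take 25, j++
i=8 j=4: A[i]=27<=B[j]=29 take 27, i++
i=9 j=4: A[i]=33>B[j]=29 take 29, j++
i=9 j=5: A[i]=33>B[j]=30 take 30, j++
i=9 j=6: A[i]=33<=B[j]=33 take 33, i++
i=10 j=6: A[i]=36>B[j]=33 take 33, j++
i=10 j=7: B done, take A[i]=36, i++

[0, 2, 4, 4, 6, 8, 12, 13, 18, 23, 24, 25, 27, 29, 30, 33, 33, 36]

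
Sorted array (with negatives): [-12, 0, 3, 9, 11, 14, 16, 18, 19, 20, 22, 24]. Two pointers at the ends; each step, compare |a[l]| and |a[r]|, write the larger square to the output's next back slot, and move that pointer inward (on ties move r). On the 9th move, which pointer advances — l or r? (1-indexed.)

r

[1,12] |-12|<=|24| out[12]=576 → r--
[1,11] |-12|<=|22| out[11]=484 → r--
[1,10] |-12|<=|20| out[10]=400 → r--
[1,9] |-12|<=|19| out[9]=361 → r--
[1,8] |-12|<=|18| out[8]=324 → r--
[1,7] |-12|<=|16| out[7]=256 → r--
[1,6] |-12|<=|14| out[6]=196 → r--
[1,5] |-12|>|11| out[5]=144 → l++
[2,5] |0|<=|11| out[4]=121 → r--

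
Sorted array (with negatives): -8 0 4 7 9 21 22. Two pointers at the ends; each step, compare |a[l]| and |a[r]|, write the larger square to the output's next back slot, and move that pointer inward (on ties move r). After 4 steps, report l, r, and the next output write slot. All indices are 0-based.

[0,6] |-8|<=|22| out[6]=484 → r--
[0,5] |-8|<=|21| out[5]=441 → r--
[0,4] |-8|<=|9| out[4]=81 → r--
[0,3] |-8|>|7| out[3]=64 → l++

l=1, r=3, next write slot=2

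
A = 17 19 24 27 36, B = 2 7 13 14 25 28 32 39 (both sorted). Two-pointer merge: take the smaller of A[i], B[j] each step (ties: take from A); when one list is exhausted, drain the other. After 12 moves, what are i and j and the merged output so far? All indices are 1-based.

i=1 j=1: A[i]=17>B[j]=2 take 2, j++
i=1 j=2: A[i]=17>B[j]=7 take 7, j++
i=1 j=3: A[i]=17>B[j]=13 take 13, j++
i=1 j=4: A[i]=17>B[j]=14 take 14, j++
i=1 j=5: A[i]=17<=B[j]=25 take 17, i++
i=2 j=5: A[i]=19<=B[j]=25 take 19, i++
i=3 j=5: A[i]=24<=B[j]=25 take 24, i++
i=4 j=5: A[i]=27>B[j]=25 take 25, j++
i=4 j=6: A[i]=27<=B[j]=28 take 27, i++
i=5 j=6: A[i]=36>B[j]=28 take 28, j++
i=5 j=7: A[i]=36>B[j]=32 take 32, j++
i=5 j=8: A[i]=36<=B[j]=39 take 36, i++

i=6, j=8, merged so far=[2, 7, 13, 14, 17, 19, 24, 25, 27, 28, 32, 36]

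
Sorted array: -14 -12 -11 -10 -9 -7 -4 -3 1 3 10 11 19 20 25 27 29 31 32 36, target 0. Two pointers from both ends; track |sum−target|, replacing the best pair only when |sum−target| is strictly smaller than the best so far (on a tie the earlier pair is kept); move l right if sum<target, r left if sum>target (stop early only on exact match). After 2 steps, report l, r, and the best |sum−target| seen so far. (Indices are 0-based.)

l=0, r=17, best |Δ|=18

[0,19] -14+36=22 d=22 * → r--
[0,18] -14+32=18 d=18 * → r--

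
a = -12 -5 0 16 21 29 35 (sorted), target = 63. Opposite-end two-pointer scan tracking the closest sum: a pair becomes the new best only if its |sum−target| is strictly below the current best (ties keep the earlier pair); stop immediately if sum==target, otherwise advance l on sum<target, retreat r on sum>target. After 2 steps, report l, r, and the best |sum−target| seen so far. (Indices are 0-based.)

[0,6] -12+35=23 d=40 * → l++
[1,6] -5+35=30 d=33 * → l++

l=2, r=6, best |Δ|=33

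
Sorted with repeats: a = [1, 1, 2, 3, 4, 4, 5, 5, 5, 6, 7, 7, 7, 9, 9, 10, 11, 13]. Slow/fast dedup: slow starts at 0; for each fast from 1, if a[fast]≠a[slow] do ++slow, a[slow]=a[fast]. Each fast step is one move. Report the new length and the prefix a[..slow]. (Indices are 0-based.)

slow=0 fast=1: a[fast]=1=a[slow] dup, fast++
slow=0 fast=2: a[fast]=2≠a[slow]=1 write a[1]=2, slow++,fast++
slow=1 fast=3: a[fast]=3≠a[slow]=2 write a[2]=3, slow++,fast++
slow=2 fast=4: a[fast]=4≠a[slow]=3 write a[3]=4, slow++,fast++
slow=3 fast=5: a[fast]=4=a[slow] dup, fast++
slow=3 fast=6: a[fast]=5≠a[slow]=4 write a[4]=5, slow++,fast++
slow=4 fast=7: a[fast]=5=a[slow] dup, fast++
slow=4 fast=8: a[fast]=5=a[slow] dup, fast++
slow=4 fast=9: a[fast]=6≠a[slow]=5 write a[5]=6, slow++,fast++
slow=5 fast=10: a[fast]=7≠a[slow]=6 write a[6]=7, slow++,fast++
slow=6 fast=11: a[fast]=7=a[slow] dup, fast++
slow=6 fast=12: a[fast]=7=a[slow] dup, fast++
slow=6 fast=13: a[fast]=9≠a[slow]=7 write a[7]=9, slow++,fast++
slow=7 fast=14: a[fast]=9=a[slow] dup, fast++
slow=7 fast=15: a[fast]=10≠a[slow]=9 write a[8]=10, slow++,fast++
slow=8 fast=16: a[fast]=11≠a[slow]=10 write a[9]=11, slow++,fast++
slow=9 fast=17: a[fast]=13≠a[slow]=11 write a[10]=13, slow++,fast++

length 11; prefix = [1, 2, 3, 4, 5, 6, 7, 9, 10, 11, 13]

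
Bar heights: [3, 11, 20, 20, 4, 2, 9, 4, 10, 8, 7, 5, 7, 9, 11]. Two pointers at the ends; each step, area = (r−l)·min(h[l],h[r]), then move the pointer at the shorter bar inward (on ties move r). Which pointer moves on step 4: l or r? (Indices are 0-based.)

r

l=0 r=14: min(3,11)*14=42 best=42 *, l++
l=1 r=14: min(11,11)*13=143 best=143 *, r--
l=1 r=13: min(11,9)*12=108 best=143, r--
l=1 r=12: min(11,7)*11=77 best=143, r--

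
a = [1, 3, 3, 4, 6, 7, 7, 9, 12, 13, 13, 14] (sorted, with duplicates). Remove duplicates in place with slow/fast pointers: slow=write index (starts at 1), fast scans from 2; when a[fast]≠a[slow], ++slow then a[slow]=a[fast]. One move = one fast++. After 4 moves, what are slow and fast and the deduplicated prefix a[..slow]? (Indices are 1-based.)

slow=1 fast=2: a[fast]=3≠a[slow]=1 write a[2]=3, slow++,fast++
slow=2 fast=3: a[fast]=3=a[slow] dup, fast++
slow=2 fast=4: a[fast]=4≠a[slow]=3 write a[3]=4, slow++,fast++
slow=3 fast=5: a[fast]=6≠a[slow]=4 write a[4]=6, slow++,fast++

slow=4, fast=6, prefix=[1, 3, 4, 6]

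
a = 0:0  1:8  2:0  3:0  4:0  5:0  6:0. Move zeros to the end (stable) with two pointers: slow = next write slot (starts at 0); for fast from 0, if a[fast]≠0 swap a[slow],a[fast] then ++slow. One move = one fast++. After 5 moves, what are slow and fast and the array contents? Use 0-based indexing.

slow=0 fast=0: a[fast]=0, fast++
slow=0 fast=1: a[fast]=8≠0 swap→a[0]=8, slow++,fast++
slow=1 fast=2: a[fast]=0, fast++
slow=1 fast=3: a[fast]=0, fast++
slow=1 fast=4: a[fast]=0, fast++

slow=1, fast=5, a=[8, 0, 0, 0, 0, 0, 0]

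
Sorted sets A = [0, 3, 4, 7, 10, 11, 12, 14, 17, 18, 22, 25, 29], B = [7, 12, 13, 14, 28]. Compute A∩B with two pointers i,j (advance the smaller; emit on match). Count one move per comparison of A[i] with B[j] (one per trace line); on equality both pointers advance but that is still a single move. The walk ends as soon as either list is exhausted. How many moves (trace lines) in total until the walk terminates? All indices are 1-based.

i=1 j=1: 0<7, i++
i=2 j=1: 3<7, i++
i=3 j=1: 4<7, i++
i=4 j=1: 7==7 emit, i++,j++
i=5 j=2: 10<12, i++
i=6 j=2: 11<12, i++
i=7 j=2: 12==12 emit, i++,j++
i=8 j=3: 14>13, j++
i=8 j=4: 14==14 emit, i++,j++
i=9 j=5: 17<28, i++
i=10 j=5: 18<28, i++
i=11 j=5: 22<28, i++
i=12 j=5: 25<28, i++
i=13 j=5: 29>28, j++

14 moves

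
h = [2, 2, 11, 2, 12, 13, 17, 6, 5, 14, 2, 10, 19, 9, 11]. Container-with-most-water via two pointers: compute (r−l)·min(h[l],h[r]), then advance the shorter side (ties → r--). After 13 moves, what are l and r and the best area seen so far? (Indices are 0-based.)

l=11, r=12, best area=132

l=0 r=14: min(2,11)*14=28 best=28 *, l++
l=1 r=14: min(2,11)*13=26 best=28, l++
l=2 r=14: min(11,11)*12=132 best=132 *, r--
l=2 r=13: min(11,9)*11=99 best=132, r--
l=2 r=12: min(11,19)*10=110 best=132, l++
l=3 r=12: min(2,19)*9=18 best=132, l++
l=4 r=12: min(12,19)*8=96 best=132, l++
l=5 r=12: min(13,19)*7=91 best=132, l++
l=6 r=12: min(17,19)*6=102 best=132, l++
l=7 r=12: min(6,19)*5=30 best=132, l++
l=8 r=12: min(5,19)*4=20 best=132, l++
l=9 r=12: min(14,19)*3=42 best=132, l++
l=10 r=12: min(2,19)*2=4 best=132, l++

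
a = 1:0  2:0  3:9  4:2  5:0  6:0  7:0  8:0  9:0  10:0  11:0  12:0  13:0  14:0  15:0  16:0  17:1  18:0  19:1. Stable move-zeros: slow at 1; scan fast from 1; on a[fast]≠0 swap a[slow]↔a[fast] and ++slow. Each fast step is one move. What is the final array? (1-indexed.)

[9, 2, 1, 1, 0, 0, 0, 0, 0, 0, 0, 0, 0, 0, 0, 0, 0, 0, 0]

(s=1,f=1) a[fast]=0 → fast++
(s=1,f=2) a[fast]=0 → fast++
(s=1,f=3) a[fast]=9≠0 swap→a[1]=9 → slow++,fast++
(s=2,f=4) a[fast]=2≠0 swap→a[2]=2 → slow++,fast++
(s=3,f=5) a[fast]=0 → fast++
(s=3,f=6) a[fast]=0 → fast++
(s=3,f=7) a[fast]=0 → fast++
(s=3,f=8) a[fast]=0 → fast++
(s=3,f=9) a[fast]=0 → fast++
(s=3,f=10) a[fast]=0 → fast++
(s=3,f=11) a[fast]=0 → fast++
(s=3,f=12) a[fast]=0 → fast++
(s=3,f=13) a[fast]=0 → fast++
(s=3,f=14) a[fast]=0 → fast++
(s=3,f=15) a[fast]=0 → fast++
(s=3,f=16) a[fast]=0 → fast++
(s=3,f=17) a[fast]=1≠0 swap→a[3]=1 → slow++,fast++
(s=4,f=18) a[fast]=0 → fast++
(s=4,f=19) a[fast]=1≠0 swap→a[4]=1 → slow++,fast++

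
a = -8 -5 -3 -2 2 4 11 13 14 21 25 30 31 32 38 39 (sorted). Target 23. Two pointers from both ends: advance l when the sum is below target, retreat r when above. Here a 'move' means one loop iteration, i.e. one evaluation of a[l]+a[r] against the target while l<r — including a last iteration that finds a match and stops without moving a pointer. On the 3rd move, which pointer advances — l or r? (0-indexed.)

[0,15] -8+39=31 >23 → r--
[0,14] -8+38=30 >23 → r--
[0,13] -8+32=24 >23 → r--

r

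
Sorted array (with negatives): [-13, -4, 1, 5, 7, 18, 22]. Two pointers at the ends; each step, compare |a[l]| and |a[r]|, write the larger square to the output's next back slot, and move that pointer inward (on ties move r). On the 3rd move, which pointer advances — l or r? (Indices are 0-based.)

l

[0,6] |-13|<=|22| out[6]=484 → r--
[0,5] |-13|<=|18| out[5]=324 → r--
[0,4] |-13|>|7| out[4]=169 → l++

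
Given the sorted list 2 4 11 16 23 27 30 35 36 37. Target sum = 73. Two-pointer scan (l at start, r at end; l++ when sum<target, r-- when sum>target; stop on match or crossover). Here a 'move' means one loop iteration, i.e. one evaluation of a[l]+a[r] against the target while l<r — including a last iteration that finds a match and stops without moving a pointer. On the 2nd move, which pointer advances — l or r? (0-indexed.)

l

[0,9] 2+37=39 <73 → l++
[1,9] 4+37=41 <73 → l++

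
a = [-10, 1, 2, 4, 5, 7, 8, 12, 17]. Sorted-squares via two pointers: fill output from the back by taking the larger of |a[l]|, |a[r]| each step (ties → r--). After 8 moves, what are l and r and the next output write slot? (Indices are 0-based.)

[0,8] |-10|<=|17| out[8]=289 → r--
[0,7] |-10|<=|12| out[7]=144 → r--
[0,6] |-10|>|8| out[6]=100 → l++
[1,6] |1|<=|8| out[5]=64 → r--
[1,5] |1|<=|7| out[4]=49 → r--
[1,4] |1|<=|5| out[3]=25 → r--
[1,3] |1|<=|4| out[2]=16 → r--
[1,2] |1|<=|2| out[1]=4 → r--

l=1, r=1, next write slot=0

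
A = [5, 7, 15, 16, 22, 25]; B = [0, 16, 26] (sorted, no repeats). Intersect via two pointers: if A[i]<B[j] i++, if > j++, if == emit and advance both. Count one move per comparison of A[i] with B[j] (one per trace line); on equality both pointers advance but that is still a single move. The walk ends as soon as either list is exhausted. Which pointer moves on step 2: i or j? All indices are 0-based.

i=0 j=0: 5>0, j++
i=0 j=1: 5<16, i++

i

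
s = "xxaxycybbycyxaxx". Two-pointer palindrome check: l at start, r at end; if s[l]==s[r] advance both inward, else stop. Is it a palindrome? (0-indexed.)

l=0 r=15: 'x'=='x', l++,r--
l=1 r=14: 'x'=='x', l++,r--
l=2 r=13: 'a'=='a', l++,r--
l=3 r=12: 'x'=='x', l++,r--
l=4 r=11: 'y'=='y', l++,r--
l=5 r=10: 'c'=='c', l++,r--
l=6 r=9: 'y'=='y', l++,r--
l=7 r=8: 'b'=='b', l++,r--

palindrome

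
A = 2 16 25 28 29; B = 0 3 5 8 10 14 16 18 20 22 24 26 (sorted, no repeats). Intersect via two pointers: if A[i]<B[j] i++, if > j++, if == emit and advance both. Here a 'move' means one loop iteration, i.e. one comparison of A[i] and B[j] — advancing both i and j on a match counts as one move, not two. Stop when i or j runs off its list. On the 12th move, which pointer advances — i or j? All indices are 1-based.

j

[i=1,j=1] 2>0 → j++
[i=1,j=2] 2<3 → i++
[i=2,j=2] 16>3 → j++
[i=2,j=3] 16>5 → j++
[i=2,j=4] 16>8 → j++
[i=2,j=5] 16>10 → j++
[i=2,j=6] 16>14 → j++
[i=2,j=7] 16==16 emit → i++,j++
[i=3,j=8] 25>18 → j++
[i=3,j=9] 25>20 → j++
[i=3,j=10] 25>22 → j++
[i=3,j=11] 25>24 → j++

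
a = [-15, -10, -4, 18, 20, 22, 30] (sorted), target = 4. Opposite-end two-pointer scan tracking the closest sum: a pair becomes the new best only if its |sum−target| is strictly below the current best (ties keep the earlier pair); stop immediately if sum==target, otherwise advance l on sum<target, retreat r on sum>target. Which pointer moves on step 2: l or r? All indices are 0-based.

r

l=0 r=6: -15+30=15 d=11 *, r--
l=0 r=5: -15+22=7 d=3 *, r--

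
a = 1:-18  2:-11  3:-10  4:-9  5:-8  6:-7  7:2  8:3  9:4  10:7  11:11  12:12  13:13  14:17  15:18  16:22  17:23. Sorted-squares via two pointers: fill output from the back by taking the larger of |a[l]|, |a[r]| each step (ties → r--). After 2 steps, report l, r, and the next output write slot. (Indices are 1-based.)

[1,17] |-18|<=|23| out[17]=529 → r--
[1,16] |-18|<=|22| out[16]=484 → r--

l=1, r=15, next write slot=15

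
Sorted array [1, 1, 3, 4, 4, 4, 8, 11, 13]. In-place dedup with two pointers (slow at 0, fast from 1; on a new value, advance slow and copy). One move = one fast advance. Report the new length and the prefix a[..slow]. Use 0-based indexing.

length 6; prefix = [1, 3, 4, 8, 11, 13]

(s=0,f=1) a[fast]=1=a[slow] dup → fast++
(s=0,f=2) a[fast]=3≠a[slow]=1 write a[1]=3 → slow++,fast++
(s=1,f=3) a[fast]=4≠a[slow]=3 write a[2]=4 → slow++,fast++
(s=2,f=4) a[fast]=4=a[slow] dup → fast++
(s=2,f=5) a[fast]=4=a[slow] dup → fast++
(s=2,f=6) a[fast]=8≠a[slow]=4 write a[3]=8 → slow++,fast++
(s=3,f=7) a[fast]=11≠a[slow]=8 write a[4]=11 → slow++,fast++
(s=4,f=8) a[fast]=13≠a[slow]=11 write a[5]=13 → slow++,fast++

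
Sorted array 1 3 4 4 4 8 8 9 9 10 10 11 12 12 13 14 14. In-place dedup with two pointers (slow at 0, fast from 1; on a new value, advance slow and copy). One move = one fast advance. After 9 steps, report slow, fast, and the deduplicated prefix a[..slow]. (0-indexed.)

slow=0 fast=1: a[fast]=3≠a[slow]=1 write a[1]=3, slow++,fast++
slow=1 fast=2: a[fast]=4≠a[slow]=3 write a[2]=4, slow++,fast++
slow=2 fast=3: a[fast]=4=a[slow] dup, fast++
slow=2 fast=4: a[fast]=4=a[slow] dup, fast++
slow=2 fast=5: a[fast]=8≠a[slow]=4 write a[3]=8, slow++,fast++
slow=3 fast=6: a[fast]=8=a[slow] dup, fast++
slow=3 fast=7: a[fast]=9≠a[slow]=8 write a[4]=9, slow++,fast++
slow=4 fast=8: a[fast]=9=a[slow] dup, fast++
slow=4 fast=9: a[fast]=10≠a[slow]=9 write a[5]=10, slow++,fast++

slow=5, fast=10, prefix=[1, 3, 4, 8, 9, 10]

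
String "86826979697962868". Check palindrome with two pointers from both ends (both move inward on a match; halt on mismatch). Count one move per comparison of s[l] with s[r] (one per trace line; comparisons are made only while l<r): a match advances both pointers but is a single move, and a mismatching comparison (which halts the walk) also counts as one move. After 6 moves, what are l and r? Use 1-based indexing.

[1,17] '8'=='8' → l++,r--
[2,16] '6'=='6' → l++,r--
[3,15] '8'=='8' → l++,r--
[4,14] '2'=='2' → l++,r--
[5,13] '6'=='6' → l++,r--
[6,12] '9'=='9' → l++,r--

l=7, r=11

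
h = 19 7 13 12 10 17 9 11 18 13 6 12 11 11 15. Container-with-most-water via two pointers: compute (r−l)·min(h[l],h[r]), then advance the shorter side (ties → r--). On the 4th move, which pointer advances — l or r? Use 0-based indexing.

[0,14] min(19,15)*14=210 best=210 * → r--
[0,13] min(19,11)*13=143 best=210 → r--
[0,12] min(19,11)*12=132 best=210 → r--
[0,11] min(19,12)*11=132 best=210 → r--

r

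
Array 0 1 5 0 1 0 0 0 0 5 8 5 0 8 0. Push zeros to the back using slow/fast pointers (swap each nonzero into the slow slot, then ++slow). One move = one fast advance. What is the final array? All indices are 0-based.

[1, 5, 1, 5, 8, 5, 8, 0, 0, 0, 0, 0, 0, 0, 0]

slow=0 fast=0: a[fast]=0, fast++
slow=0 fast=1: a[fast]=1≠0 swap→a[0]=1, slow++,fast++
slow=1 fast=2: a[fast]=5≠0 swap→a[1]=5, slow++,fast++
slow=2 fast=3: a[fast]=0, fast++
slow=2 fast=4: a[fast]=1≠0 swap→a[2]=1, slow++,fast++
slow=3 fast=5: a[fast]=0, fast++
slow=3 fast=6: a[fast]=0, fast++
slow=3 fast=7: a[fast]=0, fast++
slow=3 fast=8: a[fast]=0, fast++
slow=3 fast=9: a[fast]=5≠0 swap→a[3]=5, slow++,fast++
slow=4 fast=10: a[fast]=8≠0 swap→a[4]=8, slow++,fast++
slow=5 fast=11: a[fast]=5≠0 swap→a[5]=5, slow++,fast++
slow=6 fast=12: a[fast]=0, fast++
slow=6 fast=13: a[fast]=8≠0 swap→a[6]=8, slow++,fast++
slow=7 fast=14: a[fast]=0, fast++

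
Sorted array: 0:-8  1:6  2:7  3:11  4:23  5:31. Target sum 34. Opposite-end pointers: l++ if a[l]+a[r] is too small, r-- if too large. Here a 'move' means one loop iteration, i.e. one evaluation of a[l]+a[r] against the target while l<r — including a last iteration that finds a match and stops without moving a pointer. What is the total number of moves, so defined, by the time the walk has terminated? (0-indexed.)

l=0 r=5: -8+31=23 <34, l++
l=1 r=5: 6+31=37 >34, r--
l=1 r=4: 6+23=29 <34, l++
l=2 r=4: 7+23=30 <34, l++
l=3 r=4: 11+23=34, found

5 moves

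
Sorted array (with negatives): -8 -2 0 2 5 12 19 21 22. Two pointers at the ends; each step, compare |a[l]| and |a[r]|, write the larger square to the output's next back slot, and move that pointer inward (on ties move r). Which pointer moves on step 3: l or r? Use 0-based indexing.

r

l=0 r=8: |-8|<=|22| out[8]=484, r--
l=0 r=7: |-8|<=|21| out[7]=441, r--
l=0 r=6: |-8|<=|19| out[6]=361, r--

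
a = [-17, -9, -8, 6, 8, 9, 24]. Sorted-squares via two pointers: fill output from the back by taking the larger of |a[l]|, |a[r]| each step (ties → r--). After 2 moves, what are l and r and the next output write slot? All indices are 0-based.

l=1, r=5, next write slot=4

l=0 r=6: |-17|<=|24| out[6]=576, r--
l=0 r=5: |-17|>|9| out[5]=289, l++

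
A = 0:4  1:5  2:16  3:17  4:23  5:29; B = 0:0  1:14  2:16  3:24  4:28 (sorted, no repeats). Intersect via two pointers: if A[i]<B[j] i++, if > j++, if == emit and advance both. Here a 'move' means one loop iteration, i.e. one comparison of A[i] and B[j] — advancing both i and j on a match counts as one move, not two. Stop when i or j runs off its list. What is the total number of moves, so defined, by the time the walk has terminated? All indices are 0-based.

9 moves

[i=0,j=0] 4>0 → j++
[i=0,j=1] 4<14 → i++
[i=1,j=1] 5<14 → i++
[i=2,j=1] 16>14 → j++
[i=2,j=2] 16==16 emit → i++,j++
[i=3,j=3] 17<24 → i++
[i=4,j=3] 23<24 → i++
[i=5,j=3] 29>24 → j++
[i=5,j=4] 29>28 → j++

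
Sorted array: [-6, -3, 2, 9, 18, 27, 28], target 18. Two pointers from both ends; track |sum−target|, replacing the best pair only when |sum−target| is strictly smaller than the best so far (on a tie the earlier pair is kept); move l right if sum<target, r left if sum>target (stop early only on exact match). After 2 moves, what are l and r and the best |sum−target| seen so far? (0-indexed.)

l=0 r=6: -6+28=22 d=4 *, r--
l=0 r=5: -6+27=21 d=3 *, r--

l=0, r=4, best |Δ|=3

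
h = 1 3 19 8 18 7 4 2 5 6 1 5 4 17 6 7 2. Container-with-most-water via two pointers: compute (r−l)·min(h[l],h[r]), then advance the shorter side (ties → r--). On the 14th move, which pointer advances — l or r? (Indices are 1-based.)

[1,17] min(1,2)*16=16 best=16 * → l++
[2,17] min(3,2)*15=30 best=30 * → r--
[2,16] min(3,7)*14=42 best=42 * → l++
[3,16] min(19,7)*13=91 best=91 * → r--
[3,15] min(19,6)*12=72 best=91 → r--
[3,14] min(19,17)*11=187 best=187 * → r--
[3,13] min(19,4)*10=40 best=187 → r--
[3,12] min(19,5)*9=45 best=187 → r--
[3,11] min(19,1)*8=8 best=187 → r--
[3,10] min(19,6)*7=42 best=187 → r--
[3,9] min(19,5)*6=30 best=187 → r--
[3,8] min(19,2)*5=10 best=187 → r--
[3,7] min(19,4)*4=16 best=187 → r--
[3,6] min(19,7)*3=21 best=187 → r--

r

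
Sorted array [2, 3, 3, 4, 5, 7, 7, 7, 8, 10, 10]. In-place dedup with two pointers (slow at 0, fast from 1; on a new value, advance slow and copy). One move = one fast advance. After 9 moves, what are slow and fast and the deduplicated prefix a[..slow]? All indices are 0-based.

(s=0,f=1) a[fast]=3≠a[slow]=2 write a[1]=3 → slow++,fast++
(s=1,f=2) a[fast]=3=a[slow] dup → fast++
(s=1,f=3) a[fast]=4≠a[slow]=3 write a[2]=4 → slow++,fast++
(s=2,f=4) a[fast]=5≠a[slow]=4 write a[3]=5 → slow++,fast++
(s=3,f=5) a[fast]=7≠a[slow]=5 write a[4]=7 → slow++,fast++
(s=4,f=6) a[fast]=7=a[slow] dup → fast++
(s=4,f=7) a[fast]=7=a[slow] dup → fast++
(s=4,f=8) a[fast]=8≠a[slow]=7 write a[5]=8 → slow++,fast++
(s=5,f=9) a[fast]=10≠a[slow]=8 write a[6]=10 → slow++,fast++

slow=6, fast=10, prefix=[2, 3, 4, 5, 7, 8, 10]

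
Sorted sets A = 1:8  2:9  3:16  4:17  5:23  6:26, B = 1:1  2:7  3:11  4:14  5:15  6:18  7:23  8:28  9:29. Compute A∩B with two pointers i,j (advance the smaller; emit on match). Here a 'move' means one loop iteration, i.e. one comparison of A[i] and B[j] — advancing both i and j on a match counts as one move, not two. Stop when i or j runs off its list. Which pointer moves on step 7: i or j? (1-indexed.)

[i=1,j=1] 8>1 → j++
[i=1,j=2] 8>7 → j++
[i=1,j=3] 8<11 → i++
[i=2,j=3] 9<11 → i++
[i=3,j=3] 16>11 → j++
[i=3,j=4] 16>14 → j++
[i=3,j=5] 16>15 → j++

j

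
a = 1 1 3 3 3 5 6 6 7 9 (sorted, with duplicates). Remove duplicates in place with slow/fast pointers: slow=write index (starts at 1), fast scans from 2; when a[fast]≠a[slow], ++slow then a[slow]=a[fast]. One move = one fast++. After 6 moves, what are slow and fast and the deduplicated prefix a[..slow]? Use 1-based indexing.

slow=4, fast=8, prefix=[1, 3, 5, 6]

slow=1 fast=2: a[fast]=1=a[slow] dup, fast++
slow=1 fast=3: a[fast]=3≠a[slow]=1 write a[2]=3, slow++,fast++
slow=2 fast=4: a[fast]=3=a[slow] dup, fast++
slow=2 fast=5: a[fast]=3=a[slow] dup, fast++
slow=2 fast=6: a[fast]=5≠a[slow]=3 write a[3]=5, slow++,fast++
slow=3 fast=7: a[fast]=6≠a[slow]=5 write a[4]=6, slow++,fast++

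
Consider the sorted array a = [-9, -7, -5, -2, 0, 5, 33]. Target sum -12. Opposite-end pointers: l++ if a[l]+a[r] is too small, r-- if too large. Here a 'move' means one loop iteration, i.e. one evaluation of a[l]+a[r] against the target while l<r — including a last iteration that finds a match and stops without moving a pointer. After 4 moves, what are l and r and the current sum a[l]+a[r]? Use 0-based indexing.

l=0 r=6: -9+33=24 >-12, r--
l=0 r=5: -9+5=-4 >-12, r--
l=0 r=4: -9+0=-9 >-12, r--
l=0 r=3: -9+-2=-11 >-12, r--

l=0, r=2, sum=-14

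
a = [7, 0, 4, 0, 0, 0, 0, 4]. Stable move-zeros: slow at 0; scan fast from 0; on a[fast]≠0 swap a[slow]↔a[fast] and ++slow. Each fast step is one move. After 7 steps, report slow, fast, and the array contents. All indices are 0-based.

slow=2, fast=7, a=[7, 4, 0, 0, 0, 0, 0, 4]

slow=0 fast=0: a[fast]=7≠0 swap→a[0]=7, slow++,fast++
slow=1 fast=1: a[fast]=0, fast++
slow=1 fast=2: a[fast]=4≠0 swap→a[1]=4, slow++,fast++
slow=2 fast=3: a[fast]=0, fast++
slow=2 fast=4: a[fast]=0, fast++
slow=2 fast=5: a[fast]=0, fast++
slow=2 fast=6: a[fast]=0, fast++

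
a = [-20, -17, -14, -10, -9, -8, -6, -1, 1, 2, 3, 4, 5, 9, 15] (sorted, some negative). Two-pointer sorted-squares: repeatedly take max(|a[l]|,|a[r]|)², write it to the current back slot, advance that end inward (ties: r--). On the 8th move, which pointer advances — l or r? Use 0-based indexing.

[0,14] |-20|>|15| out[14]=400 → l++
[1,14] |-17|>|15| out[13]=289 → l++
[2,14] |-14|<=|15| out[12]=225 → r--
[2,13] |-14|>|9| out[11]=196 → l++
[3,13] |-10|>|9| out[10]=100 → l++
[4,13] |-9|<=|9| out[9]=81 → r--
[4,12] |-9|>|5| out[8]=81 → l++
[5,12] |-8|>|5| out[7]=64 → l++

l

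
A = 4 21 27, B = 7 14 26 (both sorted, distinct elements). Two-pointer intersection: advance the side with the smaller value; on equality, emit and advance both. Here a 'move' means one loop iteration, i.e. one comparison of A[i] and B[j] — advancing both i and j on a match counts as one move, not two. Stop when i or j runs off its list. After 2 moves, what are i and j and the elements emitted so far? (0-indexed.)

i=0 j=0: 4<7, i++
i=1 j=0: 21>7, j++

i=1, j=1, emitted=[]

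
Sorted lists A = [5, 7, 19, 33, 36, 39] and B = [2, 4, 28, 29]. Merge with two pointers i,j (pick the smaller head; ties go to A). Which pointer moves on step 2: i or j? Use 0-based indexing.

j

[i=0,j=0] A[i]=5>B[j]=2 take 2 → j++
[i=0,j=1] A[i]=5>B[j]=4 take 4 → j++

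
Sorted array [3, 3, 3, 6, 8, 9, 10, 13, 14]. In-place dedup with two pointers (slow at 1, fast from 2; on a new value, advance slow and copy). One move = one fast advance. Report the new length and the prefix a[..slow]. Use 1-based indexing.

slow=1 fast=2: a[fast]=3=a[slow] dup, fast++
slow=1 fast=3: a[fast]=3=a[slow] dup, fast++
slow=1 fast=4: a[fast]=6≠a[slow]=3 write a[2]=6, slow++,fast++
slow=2 fast=5: a[fast]=8≠a[slow]=6 write a[3]=8, slow++,fast++
slow=3 fast=6: a[fast]=9≠a[slow]=8 write a[4]=9, slow++,fast++
slow=4 fast=7: a[fast]=10≠a[slow]=9 write a[5]=10, slow++,fast++
slow=5 fast=8: a[fast]=13≠a[slow]=10 write a[6]=13, slow++,fast++
slow=6 fast=9: a[fast]=14≠a[slow]=13 write a[7]=14, slow++,fast++

length 7; prefix = [3, 6, 8, 9, 10, 13, 14]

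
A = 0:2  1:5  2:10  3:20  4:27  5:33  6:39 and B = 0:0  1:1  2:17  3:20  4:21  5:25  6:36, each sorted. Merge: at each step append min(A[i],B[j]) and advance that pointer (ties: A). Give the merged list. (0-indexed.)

i=0 j=0: A[i]=2>B[j]=0 take 0, j++
i=0 j=1: A[i]=2>B[j]=1 take 1, j++
i=0 j=2: A[i]=2<=B[j]=17 take 2, i++
i=1 j=2: A[i]=5<=B[j]=17 take 5, i++
i=2 j=2: A[i]=10<=B[j]=17 take 10, i++
i=3 j=2: A[i]=20>B[j]=17 take 17, j++
i=3 j=3: A[i]=20<=B[j]=20 take 20, i++
i=4 j=3: A[i]=27>B[j]=20 take 20, j++
i=4 j=4: A[i]=27>B[j]=21 take 21, j++
i=4 j=5: A[i]=27>B[j]=25 take 25, j++
i=4 j=6: A[i]=27<=B[j]=36 take 27, i++
i=5 j=6: A[i]=33<=B[j]=36 take 33, i++
i=6 j=6: A[i]=39>B[j]=36 take 36, j++
i=6 j=7: B done, take A[i]=39, i++

[0, 1, 2, 5, 10, 17, 20, 20, 21, 25, 27, 33, 36, 39]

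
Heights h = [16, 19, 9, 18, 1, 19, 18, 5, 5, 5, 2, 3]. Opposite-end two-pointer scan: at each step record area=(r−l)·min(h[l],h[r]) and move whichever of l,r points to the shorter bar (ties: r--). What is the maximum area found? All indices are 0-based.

l=0 r=11: min(16,3)*11=33 best=33 *, r--
l=0 r=10: min(16,2)*10=20 best=33, r--
l=0 r=9: min(16,5)*9=45 best=45 *, r--
l=0 r=8: min(16,5)*8=40 best=45, r--
l=0 r=7: min(16,5)*7=35 best=45, r--
l=0 r=6: min(16,18)*6=96 best=96 *, l++
l=1 r=6: min(19,18)*5=90 best=96, r--
l=1 r=5: min(19,19)*4=76 best=96, r--
l=1 r=4: min(19,1)*3=3 best=96, r--
l=1 r=3: min(19,18)*2=36 best=96, r--
l=1 r=2: min(19,9)*1=9 best=96, r--

max area = 96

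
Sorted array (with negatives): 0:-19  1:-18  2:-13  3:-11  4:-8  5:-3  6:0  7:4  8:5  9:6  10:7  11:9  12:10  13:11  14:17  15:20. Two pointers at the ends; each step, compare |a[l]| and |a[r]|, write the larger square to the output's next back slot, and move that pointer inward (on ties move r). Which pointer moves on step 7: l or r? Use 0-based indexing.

l=0 r=15: |-19|<=|20| out[15]=400, r--
l=0 r=14: |-19|>|17| out[14]=361, l++
l=1 r=14: |-18|>|17| out[13]=324, l++
l=2 r=14: |-13|<=|17| out[12]=289, r--
l=2 r=13: |-13|>|11| out[11]=169, l++
l=3 r=13: |-11|<=|11| out[10]=121, r--
l=3 r=12: |-11|>|10| out[9]=121, l++

l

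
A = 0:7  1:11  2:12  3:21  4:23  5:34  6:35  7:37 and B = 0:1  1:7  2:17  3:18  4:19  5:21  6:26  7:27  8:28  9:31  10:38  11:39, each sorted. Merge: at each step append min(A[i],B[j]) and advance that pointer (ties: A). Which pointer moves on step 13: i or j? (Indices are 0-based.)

i=0 j=0: A[i]=7>B[j]=1 take 1, j++
i=0 j=1: A[i]=7<=B[j]=7 take 7, i++
i=1 j=1: A[i]=11>B[j]=7 take 7, j++
i=1 j=2: A[i]=11<=B[j]=17 take 11, i++
i=2 j=2: A[i]=12<=B[j]=17 take 12, i++
i=3 j=2: A[i]=21>B[j]=17 take 17, j++
i=3 j=3: A[i]=21>B[j]=18 take 18, j++
i=3 j=4: A[i]=21>B[j]=19 take 19, j++
i=3 j=5: A[i]=21<=B[j]=21 take 21, i++
i=4 j=5: A[i]=23>B[j]=21 take 21, j++
i=4 j=6: A[i]=23<=B[j]=26 take 23, i++
i=5 j=6: A[i]=34>B[j]=26 take 26, j++
i=5 j=7: A[i]=34>B[j]=27 take 27, j++

j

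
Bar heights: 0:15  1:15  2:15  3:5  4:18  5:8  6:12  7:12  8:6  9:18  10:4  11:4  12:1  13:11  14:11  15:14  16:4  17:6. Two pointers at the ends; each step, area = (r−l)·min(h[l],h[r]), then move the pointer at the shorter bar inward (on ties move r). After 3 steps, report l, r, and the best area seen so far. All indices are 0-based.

l=0, r=14, best area=210

l=0 r=17: min(15,6)*17=102 best=102 *, r--
l=0 r=16: min(15,4)*16=64 best=102, r--
l=0 r=15: min(15,14)*15=210 best=210 *, r--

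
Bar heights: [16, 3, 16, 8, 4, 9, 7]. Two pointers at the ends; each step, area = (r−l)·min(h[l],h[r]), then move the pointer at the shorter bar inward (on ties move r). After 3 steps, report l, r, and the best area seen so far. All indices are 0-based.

l=0, r=3, best area=45

l=0 r=6: min(16,7)*6=42 best=42 *, r--
l=0 r=5: min(16,9)*5=45 best=45 *, r--
l=0 r=4: min(16,4)*4=16 best=45, r--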